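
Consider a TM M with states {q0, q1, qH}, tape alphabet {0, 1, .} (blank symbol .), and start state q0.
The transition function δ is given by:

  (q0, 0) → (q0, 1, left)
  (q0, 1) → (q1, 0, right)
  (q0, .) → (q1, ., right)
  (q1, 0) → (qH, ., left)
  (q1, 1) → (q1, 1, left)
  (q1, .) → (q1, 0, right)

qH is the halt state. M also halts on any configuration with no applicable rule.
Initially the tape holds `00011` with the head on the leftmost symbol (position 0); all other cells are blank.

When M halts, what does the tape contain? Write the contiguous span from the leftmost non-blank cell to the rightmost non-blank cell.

state=q0 head=0 tape=..[0]0011   (q0,0)→(q0,1,left)
state=q0 head=-1 tape=.[.]10011   (q0,.)→(q1,.,right)
state=q1 head=0 tape=..[1]0011   (q1,1)→(q1,1,left)
state=q1 head=-1 tape=.[.]10011   (q1,.)→(q1,0,right)
state=q1 head=0 tape=.0[1]0011   (q1,1)→(q1,1,left)
state=q1 head=-1 tape=.[0]10011   (q1,0)→(qH,.,left)
state=qH head=-2 tape=[.].10011
The non-blank tape span at halt is 10011.

10011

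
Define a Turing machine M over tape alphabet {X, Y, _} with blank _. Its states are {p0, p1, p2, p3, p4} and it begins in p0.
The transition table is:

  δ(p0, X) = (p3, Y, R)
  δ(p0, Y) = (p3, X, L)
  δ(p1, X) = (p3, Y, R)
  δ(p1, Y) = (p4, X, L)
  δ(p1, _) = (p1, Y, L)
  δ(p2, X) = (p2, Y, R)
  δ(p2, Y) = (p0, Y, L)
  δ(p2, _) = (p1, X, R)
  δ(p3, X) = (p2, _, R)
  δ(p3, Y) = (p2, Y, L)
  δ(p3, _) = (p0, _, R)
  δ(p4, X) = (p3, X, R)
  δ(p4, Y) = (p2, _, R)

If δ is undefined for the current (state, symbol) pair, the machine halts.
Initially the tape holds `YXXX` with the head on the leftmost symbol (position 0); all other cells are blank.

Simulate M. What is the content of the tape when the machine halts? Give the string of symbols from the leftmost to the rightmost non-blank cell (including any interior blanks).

YX_YYY

p0 | _[Y]XXX__   read Y → write X, move L, go to p3
p3 | [_]XXXX__   read _ → write _, move R, go to p0
p0 | _[X]XXX__   read X → write Y, move R, go to p3
p3 | _Y[X]XX__   read X → write _, move R, go to p2
p2 | _Y_[X]X__   read X → write Y, move R, go to p2
p2 | _Y_Y[X]__   read X → write Y, move R, go to p2
p2 | _Y_YY[_]_   read _ → write X, move R, go to p1
p1 | _Y_YYX[_]   read _ → write Y, move L, go to p1
p1 | _Y_YY[X]Y   read X → write Y, move R, go to p3
p3 | _Y_YYY[Y]   read Y → write Y, move L, go to p2
p2 | _Y_YY[Y]Y   read Y → write Y, move L, go to p0
p0 | _Y_Y[Y]YY   read Y → write X, move L, go to p3
p3 | _Y_[Y]XYY   read Y → write Y, move L, go to p2
p2 | _Y[_]YXYY   read _ → write X, move R, go to p1
p1 | _YX[Y]XYY   read Y → write X, move L, go to p4
p4 | _Y[X]XXYY   read X → write X, move R, go to p3
p3 | _YX[X]XYY   read X → write _, move R, go to p2
p2 | _YX_[X]YY   read X → write Y, move R, go to p2
p2 | _YX_Y[Y]Y   read Y → write Y, move L, go to p0
p0 | _YX_[Y]YY   read Y → write X, move L, go to p3
p3 | _YX[_]XYY   read _ → write _, move R, go to p0
p0 | _YX_[X]YY   read X → write Y, move R, go to p3
p3 | _YX_Y[Y]Y   read Y → write Y, move L, go to p2
p2 | _YX_[Y]YY   read Y → write Y, move L, go to p0
p0 | _YX[_]YYY
The non-blank tape span at halt is YX_YYY.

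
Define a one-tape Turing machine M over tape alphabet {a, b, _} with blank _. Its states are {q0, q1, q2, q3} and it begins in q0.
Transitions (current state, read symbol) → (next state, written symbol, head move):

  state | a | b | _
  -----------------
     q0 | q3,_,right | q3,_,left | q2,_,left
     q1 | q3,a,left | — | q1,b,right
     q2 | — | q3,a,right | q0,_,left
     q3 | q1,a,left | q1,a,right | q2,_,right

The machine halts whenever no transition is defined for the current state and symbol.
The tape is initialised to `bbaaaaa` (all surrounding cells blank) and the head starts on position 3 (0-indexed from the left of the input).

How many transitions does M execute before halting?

state=q0 head=3 tape=bba[a]aaa   (q0,a)→(q3,_,right)
state=q3 head=4 tape=bba_[a]aa   (q3,a)→(q1,a,left)
state=q1 head=3 tape=bba[_]aaa   (q1,_)→(q1,b,right)
state=q1 head=4 tape=bbab[a]aa   (q1,a)→(q3,a,left)
state=q3 head=3 tape=bba[b]aaa   (q3,b)→(q1,a,right)
state=q1 head=4 tape=bbaa[a]aa   (q1,a)→(q3,a,left)
state=q3 head=3 tape=bba[a]aaa   (q3,a)→(q1,a,left)
state=q1 head=2 tape=bb[a]aaaa   (q1,a)→(q3,a,left)
state=q3 head=1 tape=b[b]aaaaa   (q3,b)→(q1,a,right)
state=q1 head=2 tape=ba[a]aaaa   (q1,a)→(q3,a,left)
state=q3 head=1 tape=b[a]aaaaa   (q3,a)→(q1,a,left)
state=q1 head=0 tape=[b]aaaaaa
M halts after 11 transitions.

11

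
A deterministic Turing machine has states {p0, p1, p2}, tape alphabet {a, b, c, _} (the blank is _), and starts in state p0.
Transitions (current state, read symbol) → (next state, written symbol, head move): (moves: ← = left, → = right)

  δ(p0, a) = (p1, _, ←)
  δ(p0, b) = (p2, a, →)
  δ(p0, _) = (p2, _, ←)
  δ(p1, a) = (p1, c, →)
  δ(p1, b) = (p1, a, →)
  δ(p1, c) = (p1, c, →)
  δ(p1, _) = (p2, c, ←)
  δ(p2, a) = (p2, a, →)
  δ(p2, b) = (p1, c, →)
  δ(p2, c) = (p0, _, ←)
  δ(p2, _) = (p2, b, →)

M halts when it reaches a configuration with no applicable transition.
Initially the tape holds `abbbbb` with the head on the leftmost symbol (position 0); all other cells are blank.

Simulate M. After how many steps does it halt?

23

state=p0 head=0 tape=__[a]bbbbb_   (p0,a)→(p1,_,←)
state=p1 head=-1 tape=_[_]_bbbbb_   (p1,_)→(p2,c,←)
state=p2 head=-2 tape=[_]c_bbbbb_   (p2,_)→(p2,b,→)
state=p2 head=-1 tape=b[c]_bbbbb_   (p2,c)→(p0,_,←)
state=p0 head=-2 tape=[b]__bbbbb_   (p0,b)→(p2,a,→)
state=p2 head=-1 tape=a[_]_bbbbb_   (p2,_)→(p2,b,→)
state=p2 head=0 tape=ab[_]bbbbb_   (p2,_)→(p2,b,→)
state=p2 head=1 tape=abb[b]bbbb_   (p2,b)→(p1,c,→)
state=p1 head=2 tape=abbc[b]bbb_   (p1,b)→(p1,a,→)
state=p1 head=3 tape=abbca[b]bb_   (p1,b)→(p1,a,→)
state=p1 head=4 tape=abbcaa[b]b_   (p1,b)→(p1,a,→)
state=p1 head=5 tape=abbcaaa[b]_   (p1,b)→(p1,a,→)
state=p1 head=6 tape=abbcaaaa[_]   (p1,_)→(p2,c,←)
state=p2 head=5 tape=abbcaaa[a]c   (p2,a)→(p2,a,→)
state=p2 head=6 tape=abbcaaaa[c]   (p2,c)→(p0,_,←)
state=p0 head=5 tape=abbcaaa[a]_   (p0,a)→(p1,_,←)
state=p1 head=4 tape=abbcaa[a]__   (p1,a)→(p1,c,→)
state=p1 head=5 tape=abbcaac[_]_   (p1,_)→(p2,c,←)
state=p2 head=4 tape=abbcaa[c]c_   (p2,c)→(p0,_,←)
state=p0 head=3 tape=abbca[a]_c_   (p0,a)→(p1,_,←)
state=p1 head=2 tape=abbc[a]__c_   (p1,a)→(p1,c,→)
state=p1 head=3 tape=abbcc[_]_c_   (p1,_)→(p2,c,←)
state=p2 head=2 tape=abbc[c]c_c_   (p2,c)→(p0,_,←)
state=p0 head=1 tape=abb[c]_c_c_
M halts after 23 transitions.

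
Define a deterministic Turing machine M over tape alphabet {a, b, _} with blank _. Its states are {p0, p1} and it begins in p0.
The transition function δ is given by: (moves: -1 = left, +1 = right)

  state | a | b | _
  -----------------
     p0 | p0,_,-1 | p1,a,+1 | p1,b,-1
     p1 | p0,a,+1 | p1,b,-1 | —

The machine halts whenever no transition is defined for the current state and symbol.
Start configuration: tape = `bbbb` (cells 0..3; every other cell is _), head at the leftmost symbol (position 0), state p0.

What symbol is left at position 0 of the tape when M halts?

a

p0 | [b]bbb_   read b → write a, move +1, go to p1
p1 | a[b]bb_   read b → write b, move -1, go to p1
p1 | [a]bbb_   read a → write a, move +1, go to p0
p0 | a[b]bb_   read b → write a, move +1, go to p1
p1 | aa[b]b_   read b → write b, move -1, go to p1
p1 | a[a]bb_   read a → write a, move +1, go to p0
p0 | aa[b]b_   read b → write a, move +1, go to p1
p1 | aaa[b]_   read b → write b, move -1, go to p1
p1 | aa[a]b_   read a → write a, move +1, go to p0
p0 | aaa[b]_   read b → write a, move +1, go to p1
p1 | aaaa[_]
Cell 0 holds a when M halts.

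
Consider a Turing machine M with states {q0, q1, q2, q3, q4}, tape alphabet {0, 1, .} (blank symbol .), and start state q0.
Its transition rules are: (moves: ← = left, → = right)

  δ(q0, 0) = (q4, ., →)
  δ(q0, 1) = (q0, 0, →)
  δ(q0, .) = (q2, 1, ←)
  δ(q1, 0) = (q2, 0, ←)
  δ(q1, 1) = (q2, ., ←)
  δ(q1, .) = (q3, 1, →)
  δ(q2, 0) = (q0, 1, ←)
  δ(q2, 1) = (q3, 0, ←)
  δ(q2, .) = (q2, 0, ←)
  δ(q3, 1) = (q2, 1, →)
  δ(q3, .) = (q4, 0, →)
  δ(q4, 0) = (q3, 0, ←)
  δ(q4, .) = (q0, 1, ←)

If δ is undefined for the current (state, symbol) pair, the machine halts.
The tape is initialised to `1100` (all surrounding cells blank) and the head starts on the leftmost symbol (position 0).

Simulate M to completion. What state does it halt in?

q3

q0 | [1]100   read 1 → write 0, move →, go to q0
q0 | 0[1]00   read 1 → write 0, move →, go to q0
q0 | 00[0]0   read 0 → write ., move →, go to q4
q4 | 00.[0]   read 0 → write 0, move ←, go to q3
q3 | 00[.]0   read . → write 0, move →, go to q4
q4 | 000[0]   read 0 → write 0, move ←, go to q3
q3 | 00[0]0
No transition is defined for (q3, 0); M halts in state q3.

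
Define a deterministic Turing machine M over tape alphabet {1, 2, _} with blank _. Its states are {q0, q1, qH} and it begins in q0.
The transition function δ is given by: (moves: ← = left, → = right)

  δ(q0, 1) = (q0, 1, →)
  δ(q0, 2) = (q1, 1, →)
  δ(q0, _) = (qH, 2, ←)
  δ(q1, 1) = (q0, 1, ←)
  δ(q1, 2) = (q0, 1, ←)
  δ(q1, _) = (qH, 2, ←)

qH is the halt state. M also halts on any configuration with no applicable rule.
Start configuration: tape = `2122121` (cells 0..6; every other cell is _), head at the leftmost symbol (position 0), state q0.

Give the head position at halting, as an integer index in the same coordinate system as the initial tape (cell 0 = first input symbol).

6

q0 | [2]122121_   read 2 → write 1, move →, go to q1
q1 | 1[1]22121_   read 1 → write 1, move ←, go to q0
q0 | [1]122121_   read 1 → write 1, move →, go to q0
q0 | 1[1]22121_   read 1 → write 1, move →, go to q0
q0 | 11[2]2121_   read 2 → write 1, move →, go to q1
q1 | 111[2]121_   read 2 → write 1, move ←, go to q0
q0 | 11[1]1121_   read 1 → write 1, move →, go to q0
q0 | 111[1]121_   read 1 → write 1, move →, go to q0
q0 | 1111[1]21_   read 1 → write 1, move →, go to q0
q0 | 11111[2]1_   read 2 → write 1, move →, go to q1
q1 | 111111[1]_   read 1 → write 1, move ←, go to q0
q0 | 11111[1]1_   read 1 → write 1, move →, go to q0
q0 | 111111[1]_   read 1 → write 1, move →, go to q0
q0 | 1111111[_]   read _ → write 2, move ←, go to qH
qH | 111111[1]2
At halt the head is at cell 6.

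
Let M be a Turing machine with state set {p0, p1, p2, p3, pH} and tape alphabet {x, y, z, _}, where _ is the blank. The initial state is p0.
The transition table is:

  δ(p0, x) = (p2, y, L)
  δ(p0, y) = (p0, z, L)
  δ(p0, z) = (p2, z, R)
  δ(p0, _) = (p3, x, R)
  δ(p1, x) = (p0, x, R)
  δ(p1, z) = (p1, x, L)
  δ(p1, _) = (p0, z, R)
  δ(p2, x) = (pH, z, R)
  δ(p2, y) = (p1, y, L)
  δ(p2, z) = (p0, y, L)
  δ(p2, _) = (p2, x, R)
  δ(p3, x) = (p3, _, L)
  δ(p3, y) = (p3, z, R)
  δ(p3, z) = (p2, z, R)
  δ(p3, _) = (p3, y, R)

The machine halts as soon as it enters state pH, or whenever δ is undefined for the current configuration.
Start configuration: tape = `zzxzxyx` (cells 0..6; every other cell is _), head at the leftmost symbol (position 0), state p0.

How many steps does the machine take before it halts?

25

state=p0 head=0 tape=__[z]zxzxyx   (p0,z)→(p2,z,R)
state=p2 head=1 tape=__z[z]xzxyx   (p2,z)→(p0,y,L)
state=p0 head=0 tape=__[z]yxzxyx   (p0,z)→(p2,z,R)
state=p2 head=1 tape=__z[y]xzxyx   (p2,y)→(p1,y,L)
state=p1 head=0 tape=__[z]yxzxyx   (p1,z)→(p1,x,L)
state=p1 head=-1 tape=_[_]xyxzxyx   (p1,_)→(p0,z,R)
state=p0 head=0 tape=_z[x]yxzxyx   (p0,x)→(p2,y,L)
state=p2 head=-1 tape=_[z]yyxzxyx   (p2,z)→(p0,y,L)
state=p0 head=-2 tape=[_]yyyxzxyx   (p0,_)→(p3,x,R)
state=p3 head=-1 tape=x[y]yyxzxyx   (p3,y)→(p3,z,R)
state=p3 head=0 tape=xz[y]yxzxyx   (p3,y)→(p3,z,R)
state=p3 head=1 tape=xzz[y]xzxyx   (p3,y)→(p3,z,R)
state=p3 head=2 tape=xzzz[x]zxyx   (p3,x)→(p3,_,L)
state=p3 head=1 tape=xzz[z]_zxyx   (p3,z)→(p2,z,R)
state=p2 head=2 tape=xzzz[_]zxyx   (p2,_)→(p2,x,R)
state=p2 head=3 tape=xzzzx[z]xyx   (p2,z)→(p0,y,L)
state=p0 head=2 tape=xzzz[x]yxyx   (p0,x)→(p2,y,L)
state=p2 head=1 tape=xzz[z]yyxyx   (p2,z)→(p0,y,L)
state=p0 head=0 tape=xz[z]yyyxyx   (p0,z)→(p2,z,R)
state=p2 head=1 tape=xzz[y]yyxyx   (p2,y)→(p1,y,L)
state=p1 head=0 tape=xz[z]yyyxyx   (p1,z)→(p1,x,L)
state=p1 head=-1 tape=x[z]xyyyxyx   (p1,z)→(p1,x,L)
state=p1 head=-2 tape=[x]xxyyyxyx   (p1,x)→(p0,x,R)
state=p0 head=-1 tape=x[x]xyyyxyx   (p0,x)→(p2,y,L)
state=p2 head=-2 tape=[x]yxyyyxyx   (p2,x)→(pH,z,R)
state=pH head=-1 tape=z[y]xyyyxyx
M halts after 25 transitions.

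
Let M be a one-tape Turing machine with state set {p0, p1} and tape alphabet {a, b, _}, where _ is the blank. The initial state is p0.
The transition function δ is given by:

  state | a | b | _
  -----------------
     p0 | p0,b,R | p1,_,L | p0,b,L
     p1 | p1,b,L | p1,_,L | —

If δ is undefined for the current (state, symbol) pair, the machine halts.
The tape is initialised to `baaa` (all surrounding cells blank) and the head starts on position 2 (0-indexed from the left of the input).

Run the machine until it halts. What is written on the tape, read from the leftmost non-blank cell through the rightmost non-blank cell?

b__b

state=p0 head=2 tape=_ba[a]a_   (p0,a)→(p0,b,R)
state=p0 head=3 tape=_bab[a]_   (p0,a)→(p0,b,R)
state=p0 head=4 tape=_babb[_]   (p0,_)→(p0,b,L)
state=p0 head=3 tape=_bab[b]b   (p0,b)→(p1,_,L)
state=p1 head=2 tape=_ba[b]_b   (p1,b)→(p1,_,L)
state=p1 head=1 tape=_b[a]__b   (p1,a)→(p1,b,L)
state=p1 head=0 tape=_[b]b__b   (p1,b)→(p1,_,L)
state=p1 head=-1 tape=[_]_b__b
The non-blank tape span at halt is b__b.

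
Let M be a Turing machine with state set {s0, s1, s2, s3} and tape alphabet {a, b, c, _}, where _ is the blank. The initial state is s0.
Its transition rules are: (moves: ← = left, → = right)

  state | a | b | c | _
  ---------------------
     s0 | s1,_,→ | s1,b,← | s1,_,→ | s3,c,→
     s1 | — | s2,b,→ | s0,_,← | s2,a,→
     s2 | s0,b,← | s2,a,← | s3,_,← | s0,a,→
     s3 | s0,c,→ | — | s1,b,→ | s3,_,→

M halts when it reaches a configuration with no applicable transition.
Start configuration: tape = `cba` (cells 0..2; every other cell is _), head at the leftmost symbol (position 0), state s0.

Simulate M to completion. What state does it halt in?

s0 | _[c]ba   read c → write _, move →, go to s1
s1 | __[b]a   read b → write b, move →, go to s2
s2 | __b[a]   read a → write b, move ←, go to s0
s0 | __[b]b   read b → write b, move ←, go to s1
s1 | _[_]bb   read _ → write a, move →, go to s2
s2 | _a[b]b   read b → write a, move ←, go to s2
s2 | _[a]ab   read a → write b, move ←, go to s0
s0 | [_]bab   read _ → write c, move →, go to s3
s3 | c[b]ab
No transition is defined for (s3, b); M halts in state s3.

s3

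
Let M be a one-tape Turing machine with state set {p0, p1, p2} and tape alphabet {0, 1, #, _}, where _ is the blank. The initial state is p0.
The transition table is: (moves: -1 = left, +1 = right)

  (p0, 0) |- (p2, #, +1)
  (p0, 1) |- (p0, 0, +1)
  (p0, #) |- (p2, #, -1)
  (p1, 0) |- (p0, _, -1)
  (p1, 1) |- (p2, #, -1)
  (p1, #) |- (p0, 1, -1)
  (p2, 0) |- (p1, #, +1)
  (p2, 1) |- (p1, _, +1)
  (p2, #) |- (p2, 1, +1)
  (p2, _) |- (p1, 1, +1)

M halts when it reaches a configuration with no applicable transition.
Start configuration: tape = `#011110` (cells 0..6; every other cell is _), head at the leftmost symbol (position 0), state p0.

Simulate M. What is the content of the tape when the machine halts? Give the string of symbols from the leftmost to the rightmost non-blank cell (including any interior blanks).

00#0000#1

p0 | _[#]011110__   read # → write #, move -1, go to p2
p2 | [_]#011110__   read _ → write 1, move +1, go to p1
p1 | 1[#]011110__   read # → write 1, move -1, go to p0
p0 | [1]1011110__   read 1 → write 0, move +1, go to p0
p0 | 0[1]011110__   read 1 → write 0, move +1, go to p0
p0 | 00[0]11110__   read 0 → write #, move +1, go to p2
p2 | 00#[1]1110__   read 1 → write _, move +1, go to p1
p1 | 00#_[1]110__   read 1 → write #, move -1, go to p2
p2 | 00#[_]#110__   read _ → write 1, move +1, go to p1
p1 | 00#1[#]110__   read # → write 1, move -1, go to p0
p0 | 00#[1]1110__   read 1 → write 0, move +1, go to p0
p0 | 00#0[1]110__   read 1 → write 0, move +1, go to p0
p0 | 00#00[1]10__   read 1 → write 0, move +1, go to p0
p0 | 00#000[1]0__   read 1 → write 0, move +1, go to p0
p0 | 00#0000[0]__   read 0 → write #, move +1, go to p2
p2 | 00#0000#[_]_   read _ → write 1, move +1, go to p1
p1 | 00#0000#1[_]
The non-blank tape span at halt is 00#0000#1.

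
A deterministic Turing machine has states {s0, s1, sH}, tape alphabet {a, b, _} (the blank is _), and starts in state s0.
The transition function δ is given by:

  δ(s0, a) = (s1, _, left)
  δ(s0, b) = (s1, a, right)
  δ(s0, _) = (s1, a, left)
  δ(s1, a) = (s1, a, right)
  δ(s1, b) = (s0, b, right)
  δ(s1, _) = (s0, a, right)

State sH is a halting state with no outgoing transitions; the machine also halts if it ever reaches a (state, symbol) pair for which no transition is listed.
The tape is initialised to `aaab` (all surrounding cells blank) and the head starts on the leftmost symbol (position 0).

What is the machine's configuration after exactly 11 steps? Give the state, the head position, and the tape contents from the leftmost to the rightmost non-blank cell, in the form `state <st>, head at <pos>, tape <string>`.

state s1, head at 3, tape aaaab

s0 | _[a]aab_   read a → write _, move left, go to s1
s1 | [_]_aab_   read _ → write a, move right, go to s0
s0 | a[_]aab_   read _ → write a, move left, go to s1
s1 | [a]aaab_   read a → write a, move right, go to s1
s1 | a[a]aab_   read a → write a, move right, go to s1
s1 | aa[a]ab_   read a → write a, move right, go to s1
s1 | aaa[a]b_   read a → write a, move right, go to s1
s1 | aaaa[b]_   read b → write b, move right, go to s0
s0 | aaaab[_]   read _ → write a, move left, go to s1
s1 | aaaa[b]a   read b → write b, move right, go to s0
s0 | aaaab[a]   read a → write _, move left, go to s1
s1 | aaaa[b]_
After 11 steps: state s1, head at 3, tape aaaab.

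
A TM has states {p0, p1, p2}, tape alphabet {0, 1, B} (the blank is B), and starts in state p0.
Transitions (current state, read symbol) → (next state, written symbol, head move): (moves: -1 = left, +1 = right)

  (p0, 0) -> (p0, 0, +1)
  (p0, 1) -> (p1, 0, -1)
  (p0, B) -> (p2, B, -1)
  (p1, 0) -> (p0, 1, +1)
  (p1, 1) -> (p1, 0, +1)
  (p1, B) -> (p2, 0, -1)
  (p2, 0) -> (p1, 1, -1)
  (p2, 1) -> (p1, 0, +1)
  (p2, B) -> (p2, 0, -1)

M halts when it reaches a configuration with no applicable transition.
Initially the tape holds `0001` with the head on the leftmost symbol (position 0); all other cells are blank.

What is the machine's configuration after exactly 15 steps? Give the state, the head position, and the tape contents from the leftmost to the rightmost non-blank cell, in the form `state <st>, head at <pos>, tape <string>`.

p0 | [0]001B   read 0 → write 0, move +1, go to p0
p0 | 0[0]01B   read 0 → write 0, move +1, go to p0
p0 | 00[0]1B   read 0 → write 0, move +1, go to p0
p0 | 000[1]B   read 1 → write 0, move -1, go to p1
p1 | 00[0]0B   read 0 → write 1, move +1, go to p0
p0 | 001[0]B   read 0 → write 0, move +1, go to p0
p0 | 0010[B]   read B → write B, move -1, go to p2
p2 | 001[0]B   read 0 → write 1, move -1, go to p1
p1 | 00[1]1B   read 1 → write 0, move +1, go to p1
p1 | 000[1]B   read 1 → write 0, move +1, go to p1
p1 | 0000[B]   read B → write 0, move -1, go to p2
p2 | 000[0]0   read 0 → write 1, move -1, go to p1
p1 | 00[0]10   read 0 → write 1, move +1, go to p0
p0 | 001[1]0   read 1 → write 0, move -1, go to p1
p1 | 00[1]00   read 1 → write 0, move +1, go to p1
p1 | 000[0]0
After 15 steps: state p1, head at 3, tape 00000.

state p1, head at 3, tape 00000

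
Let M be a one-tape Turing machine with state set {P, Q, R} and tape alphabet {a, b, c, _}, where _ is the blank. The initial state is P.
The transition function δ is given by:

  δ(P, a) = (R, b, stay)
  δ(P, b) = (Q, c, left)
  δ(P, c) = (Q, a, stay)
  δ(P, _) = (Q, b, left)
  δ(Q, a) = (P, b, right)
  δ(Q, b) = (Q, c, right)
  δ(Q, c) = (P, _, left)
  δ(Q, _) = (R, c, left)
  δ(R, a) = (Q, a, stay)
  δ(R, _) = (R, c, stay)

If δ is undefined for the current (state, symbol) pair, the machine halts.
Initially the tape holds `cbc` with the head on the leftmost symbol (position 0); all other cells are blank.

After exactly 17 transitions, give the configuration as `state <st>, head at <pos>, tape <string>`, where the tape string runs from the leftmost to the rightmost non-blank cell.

state R, head at 2, tape cccc

state=P head=0 tape=[c]bc_   (P,c)→(Q,a,stay)
state=Q head=0 tape=[a]bc_   (Q,a)→(P,b,right)
state=P head=1 tape=b[b]c_   (P,b)→(Q,c,left)
state=Q head=0 tape=[b]cc_   (Q,b)→(Q,c,right)
state=Q head=1 tape=c[c]c_   (Q,c)→(P,_,left)
state=P head=0 tape=[c]_c_   (P,c)→(Q,a,stay)
state=Q head=0 tape=[a]_c_   (Q,a)→(P,b,right)
state=P head=1 tape=b[_]c_   (P,_)→(Q,b,left)
state=Q head=0 tape=[b]bc_   (Q,b)→(Q,c,right)
state=Q head=1 tape=c[b]c_   (Q,b)→(Q,c,right)
state=Q head=2 tape=cc[c]_   (Q,c)→(P,_,left)
state=P head=1 tape=c[c]__   (P,c)→(Q,a,stay)
state=Q head=1 tape=c[a]__   (Q,a)→(P,b,right)
state=P head=2 tape=cb[_]_   (P,_)→(Q,b,left)
state=Q head=1 tape=c[b]b_   (Q,b)→(Q,c,right)
state=Q head=2 tape=cc[b]_   (Q,b)→(Q,c,right)
state=Q head=3 tape=ccc[_]   (Q,_)→(R,c,left)
state=R head=2 tape=cc[c]c
After 17 steps: state R, head at 2, tape cccc.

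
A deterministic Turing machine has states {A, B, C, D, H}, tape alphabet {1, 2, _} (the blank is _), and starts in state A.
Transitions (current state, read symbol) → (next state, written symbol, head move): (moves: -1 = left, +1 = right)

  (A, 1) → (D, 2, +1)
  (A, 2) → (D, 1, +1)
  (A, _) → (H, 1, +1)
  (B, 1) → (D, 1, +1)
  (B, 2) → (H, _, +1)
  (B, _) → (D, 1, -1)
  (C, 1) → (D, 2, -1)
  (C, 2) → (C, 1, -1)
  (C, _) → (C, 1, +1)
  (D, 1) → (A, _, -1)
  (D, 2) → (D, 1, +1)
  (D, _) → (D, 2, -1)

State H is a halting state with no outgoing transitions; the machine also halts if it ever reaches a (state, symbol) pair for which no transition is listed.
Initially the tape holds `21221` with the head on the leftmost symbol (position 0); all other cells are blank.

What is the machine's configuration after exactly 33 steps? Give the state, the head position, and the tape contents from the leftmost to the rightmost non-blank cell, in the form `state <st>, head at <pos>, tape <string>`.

state=A head=0 tape=[2]1221___   (A,2)→(D,1,+1)
state=D head=1 tape=1[1]221___   (D,1)→(A,_,-1)
state=A head=0 tape=[1]_221___   (A,1)→(D,2,+1)
state=D head=1 tape=2[_]221___   (D,_)→(D,2,-1)
state=D head=0 tape=[2]2221___   (D,2)→(D,1,+1)
state=D head=1 tape=1[2]221___   (D,2)→(D,1,+1)
state=D head=2 tape=11[2]21___   (D,2)→(D,1,+1)
state=D head=3 tape=111[2]1___   (D,2)→(D,1,+1)
state=D head=4 tape=1111[1]___   (D,1)→(A,_,-1)
state=A head=3 tape=111[1]____   (A,1)→(D,2,+1)
state=D head=4 tape=1112[_]___   (D,_)→(D,2,-1)
state=D head=3 tape=111[2]2___   (D,2)→(D,1,+1)
state=D head=4 tape=1111[2]___   (D,2)→(D,1,+1)
state=D head=5 tape=11111[_]__   (D,_)→(D,2,-1)
state=D head=4 tape=1111[1]2__   (D,1)→(A,_,-1)
state=A head=3 tape=111[1]_2__   (A,1)→(D,2,+1)
state=D head=4 tape=1112[_]2__   (D,_)→(D,2,-1)
state=D head=3 tape=111[2]22__   (D,2)→(D,1,+1)
state=D head=4 tape=1111[2]2__   (D,2)→(D,1,+1)
state=D head=5 tape=11111[2]__   (D,2)→(D,1,+1)
state=D head=6 tape=111111[_]_   (D,_)→(D,2,-1)
state=D head=5 tape=11111[1]2_   (D,1)→(A,_,-1)
state=A head=4 tape=1111[1]_2_   (A,1)→(D,2,+1)
state=D head=5 tape=11112[_]2_   (D,_)→(D,2,-1)
state=D head=4 tape=1111[2]22_   (D,2)→(D,1,+1)
state=D head=5 tape=11111[2]2_   (D,2)→(D,1,+1)
state=D head=6 tape=111111[2]_   (D,2)→(D,1,+1)
state=D head=7 tape=1111111[_]   (D,_)→(D,2,-1)
state=D head=6 tape=111111[1]2   (D,1)→(A,_,-1)
state=A head=5 tape=11111[1]_2   (A,1)→(D,2,+1)
state=D head=6 tape=111112[_]2   (D,_)→(D,2,-1)
state=D head=5 tape=11111[2]22   (D,2)→(D,1,+1)
state=D head=6 tape=111111[2]2   (D,2)→(D,1,+1)
state=D head=7 tape=1111111[2]
After 33 steps: state D, head at 7, tape 11111112.

state D, head at 7, tape 11111112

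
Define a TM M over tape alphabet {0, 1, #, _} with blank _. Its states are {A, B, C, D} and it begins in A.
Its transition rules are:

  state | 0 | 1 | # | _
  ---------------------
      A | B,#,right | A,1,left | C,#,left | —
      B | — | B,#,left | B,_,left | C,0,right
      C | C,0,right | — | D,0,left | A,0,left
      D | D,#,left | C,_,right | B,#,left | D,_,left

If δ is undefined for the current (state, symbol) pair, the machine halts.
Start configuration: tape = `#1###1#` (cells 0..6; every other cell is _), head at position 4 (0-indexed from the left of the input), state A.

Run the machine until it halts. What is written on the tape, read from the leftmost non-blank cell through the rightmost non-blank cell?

#0##0#1#

A | _#1##[#]1#   read # → write #, move left, go to C
C | _#1#[#]#1#   read # → write 0, move left, go to D
D | _#1[#]0#1#   read # → write #, move left, go to B
B | _#[1]#0#1#   read 1 → write #, move left, go to B
B | _[#]##0#1#   read # → write _, move left, go to B
B | [_]_##0#1#   read _ → write 0, move right, go to C
C | 0[_]##0#1#   read _ → write 0, move left, go to A
A | [0]0##0#1#   read 0 → write #, move right, go to B
B | #[0]##0#1#
The non-blank tape span at halt is #0##0#1#.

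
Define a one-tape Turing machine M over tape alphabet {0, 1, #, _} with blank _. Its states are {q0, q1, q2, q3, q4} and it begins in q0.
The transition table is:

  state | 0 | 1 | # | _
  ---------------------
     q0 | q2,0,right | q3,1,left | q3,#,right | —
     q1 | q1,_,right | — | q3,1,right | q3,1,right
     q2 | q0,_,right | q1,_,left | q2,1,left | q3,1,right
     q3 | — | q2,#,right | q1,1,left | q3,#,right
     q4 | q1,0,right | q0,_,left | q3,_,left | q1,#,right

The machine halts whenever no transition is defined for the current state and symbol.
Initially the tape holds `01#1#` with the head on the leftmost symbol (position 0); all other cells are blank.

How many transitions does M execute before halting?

state=q0 head=0 tape=[0]1#1#   (q0,0)→(q2,0,right)
state=q2 head=1 tape=0[1]#1#   (q2,1)→(q1,_,left)
state=q1 head=0 tape=[0]_#1#   (q1,0)→(q1,_,right)
state=q1 head=1 tape=_[_]#1#   (q1,_)→(q3,1,right)
state=q3 head=2 tape=_1[#]1#   (q3,#)→(q1,1,left)
state=q1 head=1 tape=_[1]11#
M halts after 5 transitions.

5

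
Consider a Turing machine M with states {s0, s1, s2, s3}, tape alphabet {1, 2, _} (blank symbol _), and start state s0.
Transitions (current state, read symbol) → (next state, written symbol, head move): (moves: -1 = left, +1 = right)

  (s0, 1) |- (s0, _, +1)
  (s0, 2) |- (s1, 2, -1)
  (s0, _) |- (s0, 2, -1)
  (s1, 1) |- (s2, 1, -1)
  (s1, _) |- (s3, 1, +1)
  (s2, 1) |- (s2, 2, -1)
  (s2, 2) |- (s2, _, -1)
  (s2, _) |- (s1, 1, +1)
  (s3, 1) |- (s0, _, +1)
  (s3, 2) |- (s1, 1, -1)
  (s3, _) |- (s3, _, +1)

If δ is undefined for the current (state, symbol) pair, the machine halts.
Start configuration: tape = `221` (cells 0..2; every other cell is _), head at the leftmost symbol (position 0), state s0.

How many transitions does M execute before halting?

8

state=s0 head=0 tape=___[2]21   (s0,2)→(s1,2,-1)
state=s1 head=-1 tape=__[_]221   (s1,_)→(s3,1,+1)
state=s3 head=0 tape=__1[2]21   (s3,2)→(s1,1,-1)
state=s1 head=-1 tape=__[1]121   (s1,1)→(s2,1,-1)
state=s2 head=-2 tape=_[_]1121   (s2,_)→(s1,1,+1)
state=s1 head=-1 tape=_1[1]121   (s1,1)→(s2,1,-1)
state=s2 head=-2 tape=_[1]1121   (s2,1)→(s2,2,-1)
state=s2 head=-3 tape=[_]21121   (s2,_)→(s1,1,+1)
state=s1 head=-2 tape=1[2]1121
M halts after 8 transitions.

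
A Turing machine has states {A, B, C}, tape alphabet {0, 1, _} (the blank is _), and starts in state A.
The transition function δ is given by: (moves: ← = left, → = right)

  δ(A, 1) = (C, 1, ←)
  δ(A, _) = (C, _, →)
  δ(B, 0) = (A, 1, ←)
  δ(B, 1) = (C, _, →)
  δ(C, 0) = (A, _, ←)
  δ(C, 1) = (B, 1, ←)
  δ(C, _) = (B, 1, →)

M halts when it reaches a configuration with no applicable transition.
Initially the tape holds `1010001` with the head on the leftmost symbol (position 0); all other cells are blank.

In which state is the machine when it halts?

B

state=A head=0 tape=_[1]010001   (A,1)→(C,1,←)
state=C head=-1 tape=[_]1010001   (C,_)→(B,1,→)
state=B head=0 tape=1[1]010001   (B,1)→(C,_,→)
state=C head=1 tape=1_[0]10001   (C,0)→(A,_,←)
state=A head=0 tape=1[_]_10001   (A,_)→(C,_,→)
state=C head=1 tape=1_[_]10001   (C,_)→(B,1,→)
state=B head=2 tape=1_1[1]0001   (B,1)→(C,_,→)
state=C head=3 tape=1_1_[0]001   (C,0)→(A,_,←)
state=A head=2 tape=1_1[_]_001   (A,_)→(C,_,→)
state=C head=3 tape=1_1_[_]001   (C,_)→(B,1,→)
state=B head=4 tape=1_1_1[0]01   (B,0)→(A,1,←)
state=A head=3 tape=1_1_[1]101   (A,1)→(C,1,←)
state=C head=2 tape=1_1[_]1101   (C,_)→(B,1,→)
state=B head=3 tape=1_11[1]101   (B,1)→(C,_,→)
state=C head=4 tape=1_11_[1]01   (C,1)→(B,1,←)
state=B head=3 tape=1_11[_]101
No transition is defined for (B, _); M halts in state B.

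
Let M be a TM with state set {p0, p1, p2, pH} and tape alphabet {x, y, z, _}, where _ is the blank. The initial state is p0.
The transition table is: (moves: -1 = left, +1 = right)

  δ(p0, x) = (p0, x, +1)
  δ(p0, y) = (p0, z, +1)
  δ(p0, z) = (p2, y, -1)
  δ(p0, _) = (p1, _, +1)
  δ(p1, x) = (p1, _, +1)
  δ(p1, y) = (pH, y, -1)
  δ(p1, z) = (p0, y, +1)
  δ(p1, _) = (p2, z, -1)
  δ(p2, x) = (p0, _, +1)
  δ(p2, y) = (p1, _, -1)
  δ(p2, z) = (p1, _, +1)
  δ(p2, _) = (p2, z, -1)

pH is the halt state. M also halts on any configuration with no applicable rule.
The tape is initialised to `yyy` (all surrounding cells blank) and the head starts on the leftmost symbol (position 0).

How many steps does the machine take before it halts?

15

p0 | [y]yy__   read y → write z, move +1, go to p0
p0 | z[y]y__   read y → write z, move +1, go to p0
p0 | zz[y]__   read y → write z, move +1, go to p0
p0 | zzz[_]_   read _ → write _, move +1, go to p1
p1 | zzz_[_]   read _ → write z, move -1, go to p2
p2 | zzz[_]z   read _ → write z, move -1, go to p2
p2 | zz[z]zz   read z → write _, move +1, go to p1
p1 | zz_[z]z   read z → write y, move +1, go to p0
p0 | zz_y[z]   read z → write y, move -1, go to p2
p2 | zz_[y]y   read y → write _, move -1, go to p1
p1 | zz[_]_y   read _ → write z, move -1, go to p2
p2 | z[z]z_y   read z → write _, move +1, go to p1
p1 | z_[z]_y   read z → write y, move +1, go to p0
p0 | z_y[_]y   read _ → write _, move +1, go to p1
p1 | z_y_[y]   read y → write y, move -1, go to pH
pH | z_y[_]y
M halts after 15 transitions.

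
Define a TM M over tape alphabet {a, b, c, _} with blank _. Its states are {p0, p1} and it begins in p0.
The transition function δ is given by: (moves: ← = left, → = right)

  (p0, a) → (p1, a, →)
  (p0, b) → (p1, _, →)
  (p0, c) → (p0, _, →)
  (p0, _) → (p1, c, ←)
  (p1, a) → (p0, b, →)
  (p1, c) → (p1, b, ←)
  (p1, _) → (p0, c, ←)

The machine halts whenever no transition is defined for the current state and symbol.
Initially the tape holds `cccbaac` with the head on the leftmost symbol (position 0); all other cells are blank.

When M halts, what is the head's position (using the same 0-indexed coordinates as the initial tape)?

5

p0 | [c]ccbaac_   read c → write _, move →, go to p0
p0 | _[c]cbaac_   read c → write _, move →, go to p0
p0 | __[c]baac_   read c → write _, move →, go to p0
p0 | ___[b]aac_   read b → write _, move →, go to p1
p1 | ____[a]ac_   read a → write b, move →, go to p0
p0 | ____b[a]c_   read a → write a, move →, go to p1
p1 | ____ba[c]_   read c → write b, move ←, go to p1
p1 | ____b[a]b_   read a → write b, move →, go to p0
p0 | ____bb[b]_   read b → write _, move →, go to p1
p1 | ____bb_[_]   read _ → write c, move ←, go to p0
p0 | ____bb[_]c   read _ → write c, move ←, go to p1
p1 | ____b[b]cc
At halt the head is at cell 5.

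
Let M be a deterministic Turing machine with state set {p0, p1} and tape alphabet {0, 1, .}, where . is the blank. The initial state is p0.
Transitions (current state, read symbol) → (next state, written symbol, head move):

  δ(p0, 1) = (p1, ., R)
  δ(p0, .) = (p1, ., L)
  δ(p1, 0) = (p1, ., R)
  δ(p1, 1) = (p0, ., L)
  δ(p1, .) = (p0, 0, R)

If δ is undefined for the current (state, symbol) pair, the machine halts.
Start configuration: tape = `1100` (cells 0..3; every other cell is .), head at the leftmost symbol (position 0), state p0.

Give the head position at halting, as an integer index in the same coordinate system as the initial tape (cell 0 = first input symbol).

2

p0 | .[1]100   read 1 → write ., move R, go to p1
p1 | ..[1]00   read 1 → write ., move L, go to p0
p0 | .[.].00   read . → write ., move L, go to p1
p1 | [.]..00   read . → write 0, move R, go to p0
p0 | 0[.].00   read . → write ., move L, go to p1
p1 | [0]..00   read 0 → write ., move R, go to p1
p1 | .[.].00   read . → write 0, move R, go to p0
p0 | .0[.]00   read . → write ., move L, go to p1
p1 | .[0].00   read 0 → write ., move R, go to p1
p1 | ..[.]00   read . → write 0, move R, go to p0
p0 | ..0[0]0
At halt the head is at cell 2.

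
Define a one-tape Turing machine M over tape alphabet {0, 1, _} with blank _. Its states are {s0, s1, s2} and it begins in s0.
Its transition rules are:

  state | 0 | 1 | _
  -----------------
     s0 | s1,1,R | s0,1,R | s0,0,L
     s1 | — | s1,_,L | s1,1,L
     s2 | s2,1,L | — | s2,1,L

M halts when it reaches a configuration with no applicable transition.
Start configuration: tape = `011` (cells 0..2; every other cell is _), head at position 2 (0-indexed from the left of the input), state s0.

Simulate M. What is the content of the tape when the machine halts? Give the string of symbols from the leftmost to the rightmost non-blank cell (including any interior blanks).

state=s0 head=2 tape=01[1]__   (s0,1)→(s0,1,R)
state=s0 head=3 tape=011[_]_   (s0,_)→(s0,0,L)
state=s0 head=2 tape=01[1]0_   (s0,1)→(s0,1,R)
state=s0 head=3 tape=011[0]_   (s0,0)→(s1,1,R)
state=s1 head=4 tape=0111[_]   (s1,_)→(s1,1,L)
state=s1 head=3 tape=011[1]1   (s1,1)→(s1,_,L)
state=s1 head=2 tape=01[1]_1   (s1,1)→(s1,_,L)
state=s1 head=1 tape=0[1]__1   (s1,1)→(s1,_,L)
state=s1 head=0 tape=[0]___1
The non-blank tape span at halt is 0___1.

0___1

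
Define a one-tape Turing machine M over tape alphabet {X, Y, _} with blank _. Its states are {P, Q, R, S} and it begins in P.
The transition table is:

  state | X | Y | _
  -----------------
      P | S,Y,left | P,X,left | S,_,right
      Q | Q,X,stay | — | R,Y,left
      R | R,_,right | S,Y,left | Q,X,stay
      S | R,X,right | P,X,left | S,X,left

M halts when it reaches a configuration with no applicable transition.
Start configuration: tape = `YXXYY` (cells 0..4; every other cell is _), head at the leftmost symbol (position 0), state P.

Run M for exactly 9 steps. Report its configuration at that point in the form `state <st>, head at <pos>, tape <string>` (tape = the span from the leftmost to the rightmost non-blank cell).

state=P head=0 tape=_[Y]XXYY   (P,Y)→(P,X,left)
state=P head=-1 tape=[_]XXXYY   (P,_)→(S,_,right)
state=S head=0 tape=_[X]XXYY   (S,X)→(R,X,right)
state=R head=1 tape=_X[X]XYY   (R,X)→(R,_,right)
state=R head=2 tape=_X_[X]YY   (R,X)→(R,_,right)
state=R head=3 tape=_X__[Y]Y   (R,Y)→(S,Y,left)
state=S head=2 tape=_X_[_]YY   (S,_)→(S,X,left)
state=S head=1 tape=_X[_]XYY   (S,_)→(S,X,left)
state=S head=0 tape=_[X]XXYY   (S,X)→(R,X,right)
state=R head=1 tape=_X[X]XYY
After 9 steps: state R, head at 1, tape XXXYY.

state R, head at 1, tape XXXYY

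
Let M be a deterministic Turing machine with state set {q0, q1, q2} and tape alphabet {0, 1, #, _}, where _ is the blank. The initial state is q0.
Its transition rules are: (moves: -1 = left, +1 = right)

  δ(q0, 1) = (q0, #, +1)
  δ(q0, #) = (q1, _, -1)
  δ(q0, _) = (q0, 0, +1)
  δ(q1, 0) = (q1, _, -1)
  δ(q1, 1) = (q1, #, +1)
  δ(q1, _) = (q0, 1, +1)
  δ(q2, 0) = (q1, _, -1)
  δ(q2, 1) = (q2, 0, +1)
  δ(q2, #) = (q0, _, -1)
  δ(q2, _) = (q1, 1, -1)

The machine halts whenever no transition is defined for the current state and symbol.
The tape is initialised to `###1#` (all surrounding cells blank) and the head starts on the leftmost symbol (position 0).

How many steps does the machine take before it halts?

state=q0 head=0 tape=_[#]##1#   (q0,#)→(q1,_,-1)
state=q1 head=-1 tape=[_]_##1#   (q1,_)→(q0,1,+1)
state=q0 head=0 tape=1[_]##1#   (q0,_)→(q0,0,+1)
state=q0 head=1 tape=10[#]#1#   (q0,#)→(q1,_,-1)
state=q1 head=0 tape=1[0]_#1#   (q1,0)→(q1,_,-1)
state=q1 head=-1 tape=[1]__#1#   (q1,1)→(q1,#,+1)
state=q1 head=0 tape=#[_]_#1#   (q1,_)→(q0,1,+1)
state=q0 head=1 tape=#1[_]#1#   (q0,_)→(q0,0,+1)
state=q0 head=2 tape=#10[#]1#   (q0,#)→(q1,_,-1)
state=q1 head=1 tape=#1[0]_1#   (q1,0)→(q1,_,-1)
state=q1 head=0 tape=#[1]__1#   (q1,1)→(q1,#,+1)
state=q1 head=1 tape=##[_]_1#   (q1,_)→(q0,1,+1)
state=q0 head=2 tape=##1[_]1#   (q0,_)→(q0,0,+1)
state=q0 head=3 tape=##10[1]#   (q0,1)→(q0,#,+1)
state=q0 head=4 tape=##10#[#]   (q0,#)→(q1,_,-1)
state=q1 head=3 tape=##10[#]_
M halts after 15 transitions.

15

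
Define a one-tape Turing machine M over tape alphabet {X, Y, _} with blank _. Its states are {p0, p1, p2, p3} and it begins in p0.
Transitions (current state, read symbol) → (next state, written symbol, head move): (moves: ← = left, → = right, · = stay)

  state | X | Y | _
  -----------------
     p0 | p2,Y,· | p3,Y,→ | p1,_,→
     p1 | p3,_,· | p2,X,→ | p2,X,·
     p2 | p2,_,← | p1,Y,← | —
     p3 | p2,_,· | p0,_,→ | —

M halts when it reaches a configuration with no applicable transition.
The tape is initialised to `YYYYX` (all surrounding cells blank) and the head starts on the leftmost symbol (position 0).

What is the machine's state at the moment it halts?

p2

state=p0 head=0 tape=__[Y]YYYX   (p0,Y)→(p3,Y,→)
state=p3 head=1 tape=__Y[Y]YYX   (p3,Y)→(p0,_,→)
state=p0 head=2 tape=__Y_[Y]YX   (p0,Y)→(p3,Y,→)
state=p3 head=3 tape=__Y_Y[Y]X   (p3,Y)→(p0,_,→)
state=p0 head=4 tape=__Y_Y_[X]   (p0,X)→(p2,Y,·)
state=p2 head=4 tape=__Y_Y_[Y]   (p2,Y)→(p1,Y,←)
state=p1 head=3 tape=__Y_Y[_]Y   (p1,_)→(p2,X,·)
state=p2 head=3 tape=__Y_Y[X]Y   (p2,X)→(p2,_,←)
state=p2 head=2 tape=__Y_[Y]_Y   (p2,Y)→(p1,Y,←)
state=p1 head=1 tape=__Y[_]Y_Y   (p1,_)→(p2,X,·)
state=p2 head=1 tape=__Y[X]Y_Y   (p2,X)→(p2,_,←)
state=p2 head=0 tape=__[Y]_Y_Y   (p2,Y)→(p1,Y,←)
state=p1 head=-1 tape=_[_]Y_Y_Y   (p1,_)→(p2,X,·)
state=p2 head=-1 tape=_[X]Y_Y_Y   (p2,X)→(p2,_,←)
state=p2 head=-2 tape=[_]_Y_Y_Y
No transition is defined for (p2, _); M halts in state p2.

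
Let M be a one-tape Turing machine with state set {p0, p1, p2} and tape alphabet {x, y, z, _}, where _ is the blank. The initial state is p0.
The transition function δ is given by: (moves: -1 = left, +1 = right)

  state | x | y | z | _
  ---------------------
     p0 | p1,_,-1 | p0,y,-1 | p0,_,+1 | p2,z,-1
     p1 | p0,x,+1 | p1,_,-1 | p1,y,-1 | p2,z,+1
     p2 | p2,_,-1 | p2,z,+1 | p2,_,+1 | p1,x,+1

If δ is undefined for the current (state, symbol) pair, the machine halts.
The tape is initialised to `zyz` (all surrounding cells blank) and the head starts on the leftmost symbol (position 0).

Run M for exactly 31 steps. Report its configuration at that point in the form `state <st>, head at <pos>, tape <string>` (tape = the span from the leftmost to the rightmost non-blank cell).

p0 | __[z]yz   read z → write _, move +1, go to p0
p0 | ___[y]z   read y → write y, move -1, go to p0
p0 | __[_]yz   read _ → write z, move -1, go to p2
p2 | _[_]zyz   read _ → write x, move +1, go to p1
p1 | _x[z]yz   read z → write y, move -1, go to p1
p1 | _[x]yyz   read x → write x, move +1, go to p0
p0 | _x[y]yz   read y → write y, move -1, go to p0
p0 | _[x]yyz   read x → write _, move -1, go to p1
p1 | [_]_yyz   read _ → write z, move +1, go to p2
p2 | z[_]yyz   read _ → write x, move +1, go to p1
p1 | zx[y]yz   read y → write _, move -1, go to p1
p1 | z[x]_yz   read x → write x, move +1, go to p0
p0 | zx[_]yz   read _ → write z, move -1, go to p2
p2 | z[x]zyz   read x → write _, move -1, go to p2
p2 | [z]_zyz   read z → write _, move +1, go to p2
p2 | _[_]zyz   read _ → write x, move +1, go to p1
p1 | _x[z]yz   read z → write y, move -1, go to p1
p1 | _[x]yyz   read x → write x, move +1, go to p0
p0 | _x[y]yz   read y → write y, move -1, go to p0
p0 | _[x]yyz   read x → write _, move -1, go to p1
p1 | [_]_yyz   read _ → write z, move +1, go to p2
p2 | z[_]yyz   read _ → write x, move +1, go to p1
p1 | zx[y]yz   read y → write _, move -1, go to p1
p1 | z[x]_yz   read x → write x, move +1, go to p0
p0 | zx[_]yz   read _ → write z, move -1, go to p2
p2 | z[x]zyz   read x → write _, move -1, go to p2
p2 | [z]_zyz   read z → write _, move +1, go to p2
p2 | _[_]zyz   read _ → write x, move +1, go to p1
p1 | _x[z]yz   read z → write y, move -1, go to p1
p1 | _[x]yyz   read x → write x, move +1, go to p0
p0 | _x[y]yz   read y → write y, move -1, go to p0
p0 | _[x]yyz
After 31 steps: state p0, head at -1, tape xyyz.

state p0, head at -1, tape xyyz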